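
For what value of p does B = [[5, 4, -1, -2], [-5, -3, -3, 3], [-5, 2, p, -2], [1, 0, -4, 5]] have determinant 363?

p = 0

Expanding along the row containing p, det(B) is linear in p: det(B) = (31)·p + (363).
Set (31)·p + (363) = 363  ⇒  (31)·p = 0  ⇒  p = 0.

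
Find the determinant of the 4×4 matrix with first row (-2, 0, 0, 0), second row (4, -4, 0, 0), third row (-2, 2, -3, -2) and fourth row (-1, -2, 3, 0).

48

The matrix is block lower-triangular with a 2×2 block and a 2×2 block on the diagonal, so its determinant equals the product of the determinants of the diagonal blocks.
det of the 2×2 block = 8
det of the 2×2 block = 6
det = (8)·(6) = 48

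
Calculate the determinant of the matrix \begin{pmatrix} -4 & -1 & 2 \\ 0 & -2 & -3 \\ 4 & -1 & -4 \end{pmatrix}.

8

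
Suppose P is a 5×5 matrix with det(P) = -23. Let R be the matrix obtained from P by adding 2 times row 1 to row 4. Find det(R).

det(R) = -23

Adding a multiple of one row to another leaves the determinant unchanged.
det(R) = (1)·(-23) = -23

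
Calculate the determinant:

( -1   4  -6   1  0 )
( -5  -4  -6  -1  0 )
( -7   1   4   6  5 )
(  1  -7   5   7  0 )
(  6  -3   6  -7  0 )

12450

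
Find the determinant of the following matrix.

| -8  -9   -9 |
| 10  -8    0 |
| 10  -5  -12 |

The determinant is -2118.

Expand along row 2:
  − 10 · |-9 -9; -5 -12| = −10·(108 − 45) = -630
  + (-8) · |-8 -9; 10 -12| = (-8)·(96 − (-90)) = -1488
Sum: (-630) + (-1488) = -2118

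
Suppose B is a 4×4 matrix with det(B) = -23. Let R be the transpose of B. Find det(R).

det(Bᵀ) = det(B).
det(R) = (1)·(-23) = -23

det(R) = -23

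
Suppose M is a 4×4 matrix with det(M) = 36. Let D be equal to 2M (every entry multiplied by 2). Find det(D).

For a 4×4 matrix, det(2M) = 2^4·det(M) = 16·det(M).
det(D) = (16)·(36) = 576

The determinant is 576.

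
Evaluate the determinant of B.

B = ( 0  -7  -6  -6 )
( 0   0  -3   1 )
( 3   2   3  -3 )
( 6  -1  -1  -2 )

|B| = 465

Expand along row 2 (it has 2 zeros):
  − (-3) · M_23   where M_23 = det([0 -7 -6; 3 2 -3; 6 -1 -2]) = 174
  + (1) · M_24   where M_24 = det([0 -7 -6; 3 2 3; 6 -1 -1]) = -57
det = (-1)·(-3)·(174) + (+1)·(1)·(-57) = 465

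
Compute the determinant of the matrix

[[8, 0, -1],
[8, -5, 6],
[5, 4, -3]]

The determinant is -129.

Expand along row 1:
  + 8 · |-5 6; 4 -3| = 8·(15 − 24) = -72
  + (-1) · |8 -5; 5 4| = (-1)·(32 − (-25)) = -57
Sum: (-72) + (-57) = -129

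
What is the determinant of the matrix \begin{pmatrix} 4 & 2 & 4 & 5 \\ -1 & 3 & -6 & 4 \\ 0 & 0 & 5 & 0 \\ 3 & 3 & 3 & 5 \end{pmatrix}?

-70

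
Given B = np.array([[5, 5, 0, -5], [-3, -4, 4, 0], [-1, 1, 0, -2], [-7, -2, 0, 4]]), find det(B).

Expand along column 3 (it has 3 zeros):
  − (4) · M_23   where M_23 = det([5 5 -5; -1 1 -2; -7 -2 4]) = 45
det = (-1)·(4)·(45) = -180

det(B) = -180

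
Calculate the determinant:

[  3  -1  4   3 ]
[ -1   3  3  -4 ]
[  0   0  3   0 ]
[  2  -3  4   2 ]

-63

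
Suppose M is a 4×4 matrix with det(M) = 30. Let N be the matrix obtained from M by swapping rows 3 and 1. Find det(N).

The determinant is -30.

Swapping two rows multiplies the determinant by −1.
det(N) = (-1)·(30) = -30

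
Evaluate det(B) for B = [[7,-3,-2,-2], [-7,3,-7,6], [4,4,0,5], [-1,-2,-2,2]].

Expand along row 3 (it has 1 zero):
  + (4) · M_31   where M_31 = det([-3 -2 -2; 3 -7 6; -2 -2 2]) = 82
  − (4) · M_32   where M_32 = det([7 -2 -2; -7 -7 6; -1 -2 2]) = -44
  − (5) · M_34   where M_34 = det([7 -3 -2; -7 3 -7; -1 -2 -2]) = -153
det = (+1)·(4)·(82) + (-1)·(4)·(-44) + (-1)·(5)·(-153) = 1269

The determinant is 1269.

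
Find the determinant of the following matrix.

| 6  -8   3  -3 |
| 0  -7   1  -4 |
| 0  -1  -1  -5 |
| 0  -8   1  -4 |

Expand along column 1 (it has 3 zeros):
  + (6) · M_11   where M_11 = det([-7 1 -4; -1 -1 -5; -8 1 -4]) = 9
det = (+1)·(6)·(9) = 54

54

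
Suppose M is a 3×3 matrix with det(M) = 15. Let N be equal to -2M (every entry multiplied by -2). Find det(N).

For a 3×3 matrix, det(-2M) = (-2)^3·det(M) = -8·det(M).
det(N) = (-8)·(15) = -120

The determinant is -120.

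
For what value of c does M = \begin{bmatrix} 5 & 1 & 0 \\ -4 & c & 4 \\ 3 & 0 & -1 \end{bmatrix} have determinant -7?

3

Expanding along the column containing c, det(M) is linear in c: det(M) = (-5)·c + (8).
Set (-5)·c + (8) = -7  ⇒  (-5)·c = -15  ⇒  c = 3.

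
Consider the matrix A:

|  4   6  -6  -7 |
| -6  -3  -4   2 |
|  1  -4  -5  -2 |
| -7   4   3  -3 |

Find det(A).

det(A) = 2658

Expand along row 1:
  + (4) · M_11   where M_11 = det([-3 -4 2; -4 -5 -2; 4 3 -3]) = 33
  − (6) · M_12   where M_12 = det([-6 -4 2; 1 -5 -2; -7 3 -3]) = -258
  + (-6) · M_13   where M_13 = det([-6 -3 2; 1 -4 -2; -7 4 -3]) = -219
  − (-7) · M_14   where M_14 = det([-6 -3 -4; 1 -4 -5; -7 4 3]) = -48
det = (+1)·(4)·(33) + (-1)·(6)·(-258) + (+1)·(-6)·(-219) + (-1)·(-7)·(-48) = 2658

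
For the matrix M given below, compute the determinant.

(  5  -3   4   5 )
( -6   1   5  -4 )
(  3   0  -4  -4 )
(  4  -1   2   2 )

The determinant is -293.

Expand along row 3 (it has 1 zero):
  + (3) · M_31   where M_31 = det([-3 4 5; 1 5 -4; -1 2 2]) = -11
  + (-4) · M_33   where M_33 = det([5 -3 5; -6 1 -4; 4 -1 2]) = 12
  − (-4) · M_34   where M_34 = det([5 -3 4; -6 1 5; 4 -1 2]) = -53
det = (+1)·(3)·(-11) + (+1)·(-4)·(12) + (-1)·(-4)·(-53) = -293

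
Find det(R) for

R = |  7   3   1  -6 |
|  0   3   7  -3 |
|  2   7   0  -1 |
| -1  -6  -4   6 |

-1185

Expand along row 2 (it has 1 zero):
  + (3) · M_22   where M_22 = det([7 1 -6; 2 0 -1; -1 -4 6]) = 9
  − (7) · M_23   where M_23 = det([7 3 -6; 2 7 -1; -1 -6 6]) = 249
  + (-3) · M_24   where M_24 = det([7 3 1; 2 7 0; -1 -6 -4]) = -177
det = (+1)·(3)·(9) + (-1)·(7)·(249) + (+1)·(-3)·(-177) = -1185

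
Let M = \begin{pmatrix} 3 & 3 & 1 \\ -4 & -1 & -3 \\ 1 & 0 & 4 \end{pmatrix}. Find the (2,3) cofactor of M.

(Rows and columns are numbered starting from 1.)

3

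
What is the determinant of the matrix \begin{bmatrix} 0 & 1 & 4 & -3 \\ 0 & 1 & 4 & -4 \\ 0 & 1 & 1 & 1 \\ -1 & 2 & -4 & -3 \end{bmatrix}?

Expand along column 1 (it has 3 zeros):
  − (-1) · M_41   where M_41 = det([1 4 -3; 1 4 -4; 1 1 1]) = -3
det = (-1)·(-1)·(-3) = -3

The determinant is -3.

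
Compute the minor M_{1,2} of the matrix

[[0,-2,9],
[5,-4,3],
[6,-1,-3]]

Delete row 1 and column 2; the remaining 2×2 submatrix is [5 3; 6 -3].
Its determinant is 5·(-3) − 3·6 = -33.

-33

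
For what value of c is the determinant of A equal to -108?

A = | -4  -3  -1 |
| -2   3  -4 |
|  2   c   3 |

Expanding along the column containing c, det(A) is linear in c: det(A) = (-14)·c + (-24).
Set (-14)·c + (-24) = -108  ⇒  (-14)·c = -84  ⇒  c = 6.

c = 6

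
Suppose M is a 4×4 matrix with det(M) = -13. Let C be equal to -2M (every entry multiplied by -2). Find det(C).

For a 4×4 matrix, det(-2M) = (-2)^4·det(M) = 16·det(M).
det(C) = (16)·(-13) = -208

The determinant is -208.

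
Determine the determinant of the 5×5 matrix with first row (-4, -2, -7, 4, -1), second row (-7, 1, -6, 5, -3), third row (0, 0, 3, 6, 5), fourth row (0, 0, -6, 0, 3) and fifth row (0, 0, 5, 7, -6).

The matrix is block upper-triangular with a 2×2 block and a 3×3 block on the diagonal, so its determinant equals the product of the determinants of the diagonal blocks.
det of the 2×2 block = -18
det of the 3×3 block = -399
det = (-18)·(-399) = 7182

7182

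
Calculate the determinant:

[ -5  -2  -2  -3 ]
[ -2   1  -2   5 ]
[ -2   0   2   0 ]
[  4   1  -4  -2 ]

The determinant is 154.

Expand along row 3 (it has 2 zeros):
  + (-2) · M_31   where M_31 = det([-2 -2 -3; 1 -2 5; 1 -4 -2]) = -56
  + (2) · M_33   where M_33 = det([-5 -2 -3; -2 1 5; 4 1 -2]) = 21
det = (+1)·(-2)·(-56) + (+1)·(2)·(21) = 154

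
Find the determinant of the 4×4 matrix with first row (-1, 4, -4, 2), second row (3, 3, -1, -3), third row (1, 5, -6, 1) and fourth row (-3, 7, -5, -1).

Expand along row 1:
  + (-1) · M_11   where M_11 = det([3 -1 -3; 5 -6 1; 7 -5 -1]) = -30
  − (4) · M_12   where M_12 = det([3 -1 -3; 1 -6 1; -3 -5 -1]) = 104
  + (-4) · M_13   where M_13 = det([3 3 -3; 1 5 1; -3 7 -1]) = -108
  − (2) · M_14   where M_14 = det([3 3 -1; 1 5 -6; -3 7 -5]) = 98
det = (+1)·(-1)·(-30) + (-1)·(4)·(104) + (+1)·(-4)·(-108) + (-1)·(2)·(98) = -150

-150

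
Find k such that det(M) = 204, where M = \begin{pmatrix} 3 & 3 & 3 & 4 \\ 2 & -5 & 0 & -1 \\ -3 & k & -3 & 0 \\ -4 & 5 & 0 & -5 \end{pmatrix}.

Expanding along the row containing k, det(M) is linear in k: det(M) = (-42)·k + (-6).
Set (-42)·k + (-6) = 204  ⇒  (-42)·k = 210  ⇒  k = -5.

k = -5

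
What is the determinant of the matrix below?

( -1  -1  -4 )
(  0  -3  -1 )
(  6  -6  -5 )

-75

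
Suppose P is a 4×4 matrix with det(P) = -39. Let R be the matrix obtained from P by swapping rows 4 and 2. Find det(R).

Swapping two rows multiplies the determinant by −1.
det(R) = (-1)·(-39) = 39

The determinant is 39.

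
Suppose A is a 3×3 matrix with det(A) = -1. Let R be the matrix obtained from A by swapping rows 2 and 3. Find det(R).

The determinant is 1.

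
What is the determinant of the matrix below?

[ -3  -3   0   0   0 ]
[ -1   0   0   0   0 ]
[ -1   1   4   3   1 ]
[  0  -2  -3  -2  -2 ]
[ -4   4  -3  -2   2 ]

-12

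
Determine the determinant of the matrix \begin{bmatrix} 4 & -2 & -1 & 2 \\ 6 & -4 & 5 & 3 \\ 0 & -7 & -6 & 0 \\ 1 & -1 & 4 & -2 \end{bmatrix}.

Expand along row 3 (it has 2 zeros):
  − (-7) · M_32   where M_32 = det([4 -1 2; 6 5 3; 1 4 -2]) = -65
  + (-6) · M_33   where M_33 = det([4 -2 2; 6 -4 3; 1 -1 -2]) = 10
det = (-1)·(-7)·(-65) + (+1)·(-6)·(10) = -515

-515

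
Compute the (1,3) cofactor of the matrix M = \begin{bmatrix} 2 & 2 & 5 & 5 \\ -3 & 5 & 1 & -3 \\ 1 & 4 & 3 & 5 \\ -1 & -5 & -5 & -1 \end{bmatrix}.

The cofactor is -80.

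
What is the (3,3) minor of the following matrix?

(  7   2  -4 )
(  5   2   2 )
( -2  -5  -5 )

Delete row 3 and column 3; the remaining 2×2 submatrix is [7 2; 5 2].
Its determinant is 7·2 − 2·5 = 4.

4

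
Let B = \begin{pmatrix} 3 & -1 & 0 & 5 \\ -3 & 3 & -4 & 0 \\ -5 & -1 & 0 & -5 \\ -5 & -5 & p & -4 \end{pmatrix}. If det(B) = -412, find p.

Expanding along the row containing p, det(B) is linear in p: det(B) = (-60)·p + (128).
Set (-60)·p + (128) = -412  ⇒  (-60)·p = -540  ⇒  p = 9.

p = 9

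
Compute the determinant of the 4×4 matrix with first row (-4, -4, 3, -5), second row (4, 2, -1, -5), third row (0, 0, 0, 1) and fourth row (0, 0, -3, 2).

The matrix is block upper-triangular with a 2×2 block and a 2×2 block on the diagonal, so its determinant equals the product of the determinants of the diagonal blocks.
det of the 2×2 block = 8
det of the 2×2 block = 3
det = (8)·(3) = 24

24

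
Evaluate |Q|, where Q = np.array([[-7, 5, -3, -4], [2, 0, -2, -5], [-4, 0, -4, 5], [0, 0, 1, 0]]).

Expand along row 4 (it has 3 zeros):
  − (1) · M_43   where M_43 = det([-7 5 -4; 2 0 -5; -4 0 5]) = 50
det = (-1)·(1)·(50) = -50

-50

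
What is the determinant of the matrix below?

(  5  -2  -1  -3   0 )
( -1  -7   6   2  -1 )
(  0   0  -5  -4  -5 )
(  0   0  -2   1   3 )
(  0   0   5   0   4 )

The matrix is block upper-triangular with a 2×2 block and a 3×3 block on the diagonal, so its determinant equals the product of the determinants of the diagonal blocks.
det of the 2×2 block = -37
det of the 3×3 block = -87
det = (-37)·(-87) = 3219

The determinant is 3219.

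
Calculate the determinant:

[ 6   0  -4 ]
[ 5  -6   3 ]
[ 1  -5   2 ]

94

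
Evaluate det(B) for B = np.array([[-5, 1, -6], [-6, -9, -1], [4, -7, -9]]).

det(B) = -896

Expand along row 1:
  + (-5) · |-9 -1; -7 -9| = (-5)·(81 − 7) = -370
  − 1 · |-6 -1; 4 -9| = −1·(54 − (-4)) = -58
  + (-6) · |-6 -9; 4 -7| = (-6)·(42 − (-36)) = -468
Sum: (-370) + (-58) + (-468) = -896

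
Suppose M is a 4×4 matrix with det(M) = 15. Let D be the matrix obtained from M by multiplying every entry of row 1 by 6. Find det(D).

|D| = 90

Scaling one row by 6 multiplies the determinant by 6.
det(D) = (6)·(15) = 90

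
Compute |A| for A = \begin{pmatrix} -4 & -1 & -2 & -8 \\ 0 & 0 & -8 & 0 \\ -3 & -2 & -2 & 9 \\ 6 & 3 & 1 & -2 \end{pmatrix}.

|A| = 160

Expand along row 2 (it has 3 zeros):
  − (-8) · M_23   where M_23 = det([-4 -1 -8; -3 -2 9; 6 3 -2]) = 20
det = (-1)·(-8)·(20) = 160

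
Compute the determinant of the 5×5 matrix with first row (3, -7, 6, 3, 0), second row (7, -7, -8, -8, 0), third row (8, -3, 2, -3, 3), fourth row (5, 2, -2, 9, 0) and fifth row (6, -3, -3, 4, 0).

The determinant is 2787.

Expand along column 5 (it has 4 zeros):
  + (3) · M_35   where M_35 = det([3 -7 6 3; 7 -7 -8 -8; 5 2 -2 9; 6 -3 -3 4]) = 929
det = (+1)·(3)·(929) = 2787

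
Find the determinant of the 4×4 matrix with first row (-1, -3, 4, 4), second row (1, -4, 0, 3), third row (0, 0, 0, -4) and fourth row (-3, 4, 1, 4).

The determinant is -100.

Expand along row 3 (it has 3 zeros):
  − (-4) · M_34   where M_34 = det([-1 -3 4; 1 -4 0; -3 4 1]) = -25
det = (-1)·(-4)·(-25) = -100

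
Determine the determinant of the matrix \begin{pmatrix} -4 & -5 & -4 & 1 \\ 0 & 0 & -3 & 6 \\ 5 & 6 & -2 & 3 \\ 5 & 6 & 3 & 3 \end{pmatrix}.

Expand along row 2 (it has 2 zeros):
  − (-3) · M_23   where M_23 = det([-4 -5 1; 5 6 3; 5 6 3]) = 0
  + (6) · M_24   where M_24 = det([-4 -5 -4; 5 6 -2; 5 6 3]) = 5
det = (-1)·(-3)·(0) + (+1)·(6)·(5) = 30

30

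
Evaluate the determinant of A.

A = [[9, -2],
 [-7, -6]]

The determinant is -68.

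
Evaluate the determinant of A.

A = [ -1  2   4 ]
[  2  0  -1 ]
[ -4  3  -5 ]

det(A) = 49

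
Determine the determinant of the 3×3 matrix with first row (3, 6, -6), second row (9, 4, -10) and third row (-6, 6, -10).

The determinant is 492.

Expand along row 1:
  + 3 · |4 -10; 6 -10| = 3·(-40 − (-60)) = 60
  − 6 · |9 -10; -6 -10| = −6·(-90 − 60) = 900
  + (-6) · |9 4; -6 6| = (-6)·(54 − (-24)) = -468
Sum: (60) + (900) + (-468) = 492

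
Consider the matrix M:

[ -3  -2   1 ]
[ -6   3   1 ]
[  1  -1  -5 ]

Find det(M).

The determinant is 103.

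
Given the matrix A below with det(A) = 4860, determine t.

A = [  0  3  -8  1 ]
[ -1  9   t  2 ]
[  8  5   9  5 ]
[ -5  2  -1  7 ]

t = -4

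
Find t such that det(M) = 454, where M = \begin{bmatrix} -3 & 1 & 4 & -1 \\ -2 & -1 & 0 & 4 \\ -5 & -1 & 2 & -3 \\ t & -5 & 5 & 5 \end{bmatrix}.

Expanding along the column containing t, det(M) is linear in t: det(M) = (34)·t + (590).
Set (34)·t + (590) = 454  ⇒  (34)·t = -136  ⇒  t = -4.

-4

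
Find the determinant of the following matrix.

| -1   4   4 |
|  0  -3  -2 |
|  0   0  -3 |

-9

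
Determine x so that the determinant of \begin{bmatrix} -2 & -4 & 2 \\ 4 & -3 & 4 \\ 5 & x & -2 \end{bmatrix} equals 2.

x = 6

Expanding along the row containing x, det(A) is linear in x: det(A) = (16)·x + (-94).
Set (16)·x + (-94) = 2  ⇒  (16)·x = 96  ⇒  x = 6.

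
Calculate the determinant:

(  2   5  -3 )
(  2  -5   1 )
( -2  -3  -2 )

Expand along row 1:
  + 2 · |-5 1; -3 -2| = 2·(10 − (-3)) = 26
  − 5 · |2 1; -2 -2| = −5·(-4 − (-2)) = 10
  + (-3) · |2 -5; -2 -3| = (-3)·(-6 − 10) = 48
Sum: (26) + (10) + (48) = 84

84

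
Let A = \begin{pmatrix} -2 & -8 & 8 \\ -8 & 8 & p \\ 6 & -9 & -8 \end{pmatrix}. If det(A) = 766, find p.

1

Expanding along the row containing p, det(A) is linear in p: det(A) = (-66)·p + (832).
Set (-66)·p + (832) = 766  ⇒  (-66)·p = -66  ⇒  p = 1.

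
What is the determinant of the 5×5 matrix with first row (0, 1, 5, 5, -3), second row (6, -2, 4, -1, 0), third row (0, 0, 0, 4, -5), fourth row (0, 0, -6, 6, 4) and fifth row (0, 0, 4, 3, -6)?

The matrix is block upper-triangular with a 2×2 block and a 3×3 block on the diagonal, so its determinant equals the product of the determinants of the diagonal blocks.
det of the 2×2 block = -6
det of the 3×3 block = 130
det = (-6)·(130) = -780

The determinant is -780.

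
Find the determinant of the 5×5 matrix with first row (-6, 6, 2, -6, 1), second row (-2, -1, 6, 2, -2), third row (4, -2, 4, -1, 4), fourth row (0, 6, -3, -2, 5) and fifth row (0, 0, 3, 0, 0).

Expand along row 5 (it has 4 zeros):
  + (3) · M_53   where M_53 = det([-6 6 -6 1; -2 -1 2 -2; 4 -2 -1 4; 0 6 -2 5]) = -350
det = (+1)·(3)·(-350) = -1050

-1050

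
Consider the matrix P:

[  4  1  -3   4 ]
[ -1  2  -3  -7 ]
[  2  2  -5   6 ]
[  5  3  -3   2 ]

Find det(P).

det(P) = -279

Expand along row 1:
  + (4) · M_11   where M_11 = det([2 -3 -7; 2 -5 6; 3 -3 2]) = -89
  − (1) · M_12   where M_12 = det([-1 -3 -7; 2 -5 6; 5 -3 2]) = -219
  + (-3) · M_13   where M_13 = det([-1 2 -7; 2 2 6; 5 3 2]) = 94
  − (4) · M_14   where M_14 = det([-1 2 -3; 2 2 -5; 5 3 -3]) = -35
det = (+1)·(4)·(-89) + (-1)·(1)·(-219) + (+1)·(-3)·(94) + (-1)·(4)·(-35) = -279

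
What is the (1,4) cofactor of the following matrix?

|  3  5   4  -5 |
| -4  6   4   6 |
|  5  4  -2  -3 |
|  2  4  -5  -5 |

Delete row 1 and column 4; the remaining 3×3 submatrix is [-4 6 4; 5 4 -2; 2 4 -5].
Its determinant is 222.
The cofactor carries sign (−1)^(1+4) = −1, so C_{1,4} = −(222) = -222.

The cofactor is -222.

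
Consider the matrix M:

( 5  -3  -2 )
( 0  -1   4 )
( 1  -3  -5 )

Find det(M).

det(M) = 71

Expand along row 2:
  + (-1) · |5 -2; 1 -5| = (-1)·(-25 − (-2)) = 23
  − 4 · |5 -3; 1 -3| = −4·(-15 − (-3)) = 48
Sum: (23) + (48) = 71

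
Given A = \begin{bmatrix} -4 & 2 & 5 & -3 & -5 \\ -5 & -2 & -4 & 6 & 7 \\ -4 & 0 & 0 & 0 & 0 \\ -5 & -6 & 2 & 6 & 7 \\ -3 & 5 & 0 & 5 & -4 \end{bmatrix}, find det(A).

Expand along row 3 (it has 4 zeros):
  + (-4) · M_31   where M_31 = det([2 5 -3 -5; -2 -4 6 7; -6 2 6 7; 5 0 5 -4]) = 582
det = (+1)·(-4)·(582) = -2328

|A| = -2328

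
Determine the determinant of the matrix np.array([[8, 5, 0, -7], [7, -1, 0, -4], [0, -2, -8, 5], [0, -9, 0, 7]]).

Expand along column 3 (it has 3 zeros):
  + (-8) · M_33   where M_33 = det([8 5 -7; 7 -1 -4; 0 -9 7]) = -148
det = (+1)·(-8)·(-148) = 1184

The determinant is 1184.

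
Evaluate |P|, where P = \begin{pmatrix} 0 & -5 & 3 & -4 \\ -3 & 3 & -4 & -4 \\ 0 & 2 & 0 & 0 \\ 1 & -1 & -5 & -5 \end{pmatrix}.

Expand along row 3 (it has 3 zeros):
  − (2) · M_32   where M_32 = det([0 3 -4; -3 -4 -4; 1 -5 -5]) = -133
det = (-1)·(2)·(-133) = 266

266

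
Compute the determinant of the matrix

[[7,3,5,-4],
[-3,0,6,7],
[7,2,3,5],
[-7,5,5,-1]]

Expand along row 2 (it has 1 zero):
  − (-3) · M_21   where M_21 = det([3 5 -4; 2 3 5; 5 5 -1]) = 71
  − (6) · M_23   where M_23 = det([7 3 -4; 7 2 5; -7 5 -1]) = -469
  + (7) · M_24   where M_24 = det([7 3 5; 7 2 3; -7 5 5]) = 42
det = (-1)·(-3)·(71) + (-1)·(6)·(-469) + (+1)·(7)·(42) = 3321

3321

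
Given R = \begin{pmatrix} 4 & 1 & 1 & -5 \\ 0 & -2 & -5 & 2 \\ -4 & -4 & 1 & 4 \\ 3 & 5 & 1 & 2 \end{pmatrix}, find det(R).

The determinant is -428.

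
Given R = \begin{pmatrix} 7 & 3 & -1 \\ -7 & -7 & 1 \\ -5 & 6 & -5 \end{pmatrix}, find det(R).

160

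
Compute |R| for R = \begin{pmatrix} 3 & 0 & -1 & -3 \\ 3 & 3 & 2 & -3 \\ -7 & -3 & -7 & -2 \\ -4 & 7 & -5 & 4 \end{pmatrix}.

-1080

Expand along row 1 (it has 1 zero):
  + (3) · M_11   where M_11 = det([3 2 -3; -3 -7 -2; 7 -5 4]) = -310
  + (-1) · M_13   where M_13 = det([3 3 -3; -7 -3 -2; -4 7 4]) = 297
  − (-3) · M_14   where M_14 = det([3 3 2; -7 -3 -7; -4 7 -5]) = 49
det = (+1)·(3)·(-310) + (+1)·(-1)·(297) + (-1)·(-3)·(49) = -1080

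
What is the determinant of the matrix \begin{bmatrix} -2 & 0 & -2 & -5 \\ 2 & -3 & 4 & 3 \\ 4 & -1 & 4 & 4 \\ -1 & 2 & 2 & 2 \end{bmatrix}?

126

Expand along row 1 (it has 1 zero):
  + (-2) · M_11   where M_11 = det([-3 4 3; -1 4 4; 2 2 2]) = 10
  + (-2) · M_13   where M_13 = det([2 -3 3; 4 -1 4; -1 2 2]) = 37
  − (-5) · M_14   where M_14 = det([2 -3 4; 4 -1 4; -1 2 2]) = 44
det = (+1)·(-2)·(10) + (+1)·(-2)·(37) + (-1)·(-5)·(44) = 126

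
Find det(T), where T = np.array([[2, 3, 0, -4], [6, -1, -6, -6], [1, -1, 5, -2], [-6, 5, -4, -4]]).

1360

Expand along row 1 (it has 1 zero):
  + (2) · M_11   where M_11 = det([-1 -6 -6; -1 5 -2; 5 -4 -4]) = 238
  − (3) · M_12   where M_12 = det([6 -6 -6; 1 5 -2; -6 -4 -4]) = -420
  − (-4) · M_14   where M_14 = det([6 -1 -6; 1 -1 5; -6 5 -4]) = -94
det = (+1)·(2)·(238) + (-1)·(3)·(-420) + (-1)·(-4)·(-94) = 1360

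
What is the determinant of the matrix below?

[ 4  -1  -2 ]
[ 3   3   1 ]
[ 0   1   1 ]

5

Expand along row 3:
  − 1 · |4 -2; 3 1| = −1·(4 − (-6)) = -10
  + 1 · |4 -1; 3 3| = 1·(12 − (-3)) = 15
Sum: (-10) + (15) = 5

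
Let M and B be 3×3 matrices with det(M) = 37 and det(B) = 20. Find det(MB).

det(MB) = det(M)·det(B) = (37)·(20) = 740

The determinant is 740.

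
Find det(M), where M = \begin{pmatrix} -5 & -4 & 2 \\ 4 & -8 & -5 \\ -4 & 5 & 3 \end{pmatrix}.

-61

Expand along row 1:
  + (-5) · |-8 -5; 5 3| = (-5)·(-24 − (-25)) = -5
  − (-4) · |4 -5; -4 3| = −(-4)·(12 − 20) = -32
  + 2 · |4 -8; -4 5| = 2·(20 − 32) = -24
Sum: (-5) + (-32) + (-24) = -61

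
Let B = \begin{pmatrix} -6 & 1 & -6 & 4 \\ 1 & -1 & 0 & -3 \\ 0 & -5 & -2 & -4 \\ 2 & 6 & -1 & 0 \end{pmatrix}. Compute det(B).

|B| = 202

Expand along row 2 (it has 1 zero):
  − (1) · M_21   where M_21 = det([1 -6 4; -5 -2 -4; 6 -1 0]) = 208
  + (-1) · M_22   where M_22 = det([-6 -6 4; 0 -2 -4; 2 -1 0]) = 88
  + (-3) · M_24   where M_24 = det([-6 1 -6; 0 -5 -2; 2 6 -1]) = -166
det = (-1)·(1)·(208) + (+1)·(-1)·(88) + (+1)·(-3)·(-166) = 202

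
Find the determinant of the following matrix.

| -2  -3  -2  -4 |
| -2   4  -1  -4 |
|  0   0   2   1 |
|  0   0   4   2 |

0

The matrix is block upper-triangular with a 2×2 block and a 2×2 block on the diagonal, so its determinant equals the product of the determinants of the diagonal blocks.
det of the 2×2 block = -14
det of the 2×2 block = 0
det = (-14)·(0) = 0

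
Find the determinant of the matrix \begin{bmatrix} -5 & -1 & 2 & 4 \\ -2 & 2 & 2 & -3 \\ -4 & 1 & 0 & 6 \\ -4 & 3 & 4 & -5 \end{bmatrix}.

10

Expand along row 3 (it has 1 zero):
  + (-4) · M_31   where M_31 = det([-1 2 4; 2 2 -3; 3 4 -5]) = 8
  − (1) · M_32   where M_32 = det([-5 2 4; -2 2 -3; -4 4 -5]) = -6
  − (6) · M_34   where M_34 = det([-5 -1 2; -2 2 2; -4 3 4]) = -6
det = (+1)·(-4)·(8) + (-1)·(1)·(-6) + (-1)·(6)·(-6) = 10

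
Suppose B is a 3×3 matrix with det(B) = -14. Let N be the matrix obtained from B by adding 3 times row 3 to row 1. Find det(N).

|N| = -14

Adding a multiple of one row to another leaves the determinant unchanged.
det(N) = (1)·(-14) = -14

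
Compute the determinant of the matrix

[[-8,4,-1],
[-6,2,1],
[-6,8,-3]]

52

Expand along row 1:
  + (-8) · |2 1; 8 -3| = (-8)·(-6 − 8) = 112
  − 4 · |-6 1; -6 -3| = −4·(18 − (-6)) = -96
  + (-1) · |-6 2; -6 8| = (-1)·(-48 − (-12)) = 36
Sum: (112) + (-96) + (36) = 52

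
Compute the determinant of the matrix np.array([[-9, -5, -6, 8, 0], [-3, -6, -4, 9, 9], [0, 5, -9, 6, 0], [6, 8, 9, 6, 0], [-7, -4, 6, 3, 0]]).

-41067

Expand along column 5 (it has 4 zeros):
  − (9) · M_25   where M_25 = det([-9 -5 -6 8; 0 5 -9 6; 6 8 9 6; -7 -4 6 3]) = 4563
det = (-1)·(9)·(4563) = -41067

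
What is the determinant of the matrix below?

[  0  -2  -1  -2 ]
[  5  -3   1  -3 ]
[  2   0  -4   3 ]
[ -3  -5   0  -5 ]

Expand along row 1 (it has 1 zero):
  − (-2) · M_12   where M_12 = det([5 1 -3; 2 -4 3; -3 0 -5]) = 137
  + (-1) · M_13   where M_13 = det([5 -3 -3; 2 0 3; -3 -5 -5]) = 102
  − (-2) · M_14   where M_14 = det([5 -3 1; 2 0 -4; -3 -5 0]) = -146
det = (-1)·(-2)·(137) + (+1)·(-1)·(102) + (-1)·(-2)·(-146) = -120

-120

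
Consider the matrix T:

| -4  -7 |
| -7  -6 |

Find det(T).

det(T) = -25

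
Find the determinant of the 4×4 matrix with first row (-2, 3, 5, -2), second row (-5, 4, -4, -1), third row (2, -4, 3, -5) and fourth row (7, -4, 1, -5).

The determinant is -1099.

Expand along row 1:
  + (-2) · M_11   where M_11 = det([4 -4 -1; -4 3 -5; -4 1 -5]) = -48
  − (3) · M_12   where M_12 = det([-5 -4 -1; 2 3 -5; 7 1 -5]) = 169
  + (5) · M_13   where M_13 = det([-5 4 -1; 2 -4 -5; 7 -4 -5]) = -120
  − (-2) · M_14   where M_14 = det([-5 4 -4; 2 -4 3; 7 -4 1]) = -44
det = (+1)·(-2)·(-48) + (-1)·(3)·(169) + (+1)·(5)·(-120) + (-1)·(-2)·(-44) = -1099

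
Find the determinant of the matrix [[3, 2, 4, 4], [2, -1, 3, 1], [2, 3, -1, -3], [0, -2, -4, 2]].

288

Expand along row 4 (it has 1 zero):
  + (-2) · M_42   where M_42 = det([3 4 4; 2 3 1; 2 -1 -3]) = -24
  − (-4) · M_43   where M_43 = det([3 2 4; 2 -1 1; 2 3 -3]) = 48
  + (2) · M_44   where M_44 = det([3 2 4; 2 -1 3; 2 3 -1]) = 24
det = (+1)·(-2)·(-24) + (-1)·(-4)·(48) + (+1)·(2)·(24) = 288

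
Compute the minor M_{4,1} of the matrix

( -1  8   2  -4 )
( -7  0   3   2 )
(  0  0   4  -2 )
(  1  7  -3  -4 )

Delete row 4 and column 1; the remaining 3×3 submatrix is [8 2 -4; 0 3 2; 0 4 -2].
Its determinant is -112.

-112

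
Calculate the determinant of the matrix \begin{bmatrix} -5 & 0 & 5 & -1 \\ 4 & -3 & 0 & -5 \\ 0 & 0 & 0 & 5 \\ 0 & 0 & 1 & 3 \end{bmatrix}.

The matrix is block upper-triangular with a 2×2 block and a 2×2 block on the diagonal, so its determinant equals the product of the determinants of the diagonal blocks.
det of the 2×2 block = 15
det of the 2×2 block = -5
det = (15)·(-5) = -75

-75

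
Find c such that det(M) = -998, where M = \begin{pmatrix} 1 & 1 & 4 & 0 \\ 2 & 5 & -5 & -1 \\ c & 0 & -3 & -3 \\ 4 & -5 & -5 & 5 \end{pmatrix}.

Expanding along the column containing c, det(M) is linear in c: det(M) = (-110)·c + (-558).
Set (-110)·c + (-558) = -998  ⇒  (-110)·c = -440  ⇒  c = 4.

c = 4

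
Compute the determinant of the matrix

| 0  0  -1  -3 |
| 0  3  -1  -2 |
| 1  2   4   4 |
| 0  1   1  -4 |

Expand along column 1 (it has 3 zeros):
  + (1) · M_31   where M_31 = det([0 -1 -3; 3 -1 -2; 1 1 -4]) = -22
det = (+1)·(1)·(-22) = -22

-22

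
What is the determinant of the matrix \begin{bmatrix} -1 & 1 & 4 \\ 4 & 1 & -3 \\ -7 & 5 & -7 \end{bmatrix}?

149

Expand along row 1:
  + (-1) · |1 -3; 5 -7| = (-1)·(-7 − (-15)) = -8
  − 1 · |4 -3; -7 -7| = −1·(-28 − 21) = 49
  + 4 · |4 1; -7 5| = 4·(20 − (-7)) = 108
Sum: (-8) + (49) + (108) = 149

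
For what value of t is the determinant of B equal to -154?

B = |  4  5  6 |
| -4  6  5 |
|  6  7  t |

5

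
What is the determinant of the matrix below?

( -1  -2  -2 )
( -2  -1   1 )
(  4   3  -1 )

Expand along row 1:
  + (-1) · |-1 1; 3 -1| = (-1)·(1 − 3) = 2
  − (-2) · |-2 1; 4 -1| = −(-2)·(2 − 4) = -4
  + (-2) · |-2 -1; 4 3| = (-2)·(-6 − (-4)) = 4
Sum: (2) + (-4) + (4) = 2

The determinant is 2.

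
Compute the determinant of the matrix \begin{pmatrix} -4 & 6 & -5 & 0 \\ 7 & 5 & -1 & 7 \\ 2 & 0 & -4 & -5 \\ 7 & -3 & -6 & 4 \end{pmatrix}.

4128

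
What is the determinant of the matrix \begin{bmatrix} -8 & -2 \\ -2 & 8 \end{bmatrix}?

det = (-8)·8 − (-2)·(-2) = -64 − 4 = -68

-68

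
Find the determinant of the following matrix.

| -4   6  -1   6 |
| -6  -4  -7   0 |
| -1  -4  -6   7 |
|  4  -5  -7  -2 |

Expand along row 2 (it has 1 zero):
  − (-6) · M_21   where M_21 = det([6 -1 6; -4 -6 7; -5 -7 -2]) = 397
  + (-4) · M_22   where M_22 = det([-4 -1 6; -1 -6 7; 4 -7 -2]) = -84
  − (-7) · M_23   where M_23 = det([-4 6 6; -1 -4 7; 4 -5 -2]) = 110
det = (-1)·(-6)·(397) + (+1)·(-4)·(-84) + (-1)·(-7)·(110) = 3488

The determinant is 3488.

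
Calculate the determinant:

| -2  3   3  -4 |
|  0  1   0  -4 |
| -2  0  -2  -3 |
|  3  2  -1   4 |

The determinant is 163.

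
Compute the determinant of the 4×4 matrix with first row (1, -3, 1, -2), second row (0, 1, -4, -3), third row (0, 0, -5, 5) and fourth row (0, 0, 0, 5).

The matrix is upper triangular, so the determinant is the product of the diagonal entries:
det = (1) · (1) · (-5) · (5) = -25

-25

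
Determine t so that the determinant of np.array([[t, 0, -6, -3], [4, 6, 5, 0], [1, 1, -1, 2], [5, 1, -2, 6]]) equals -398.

Expanding along the column containing t, det(A) is linear in t: det(A) = (-32)·t + (-366).
Set (-32)·t + (-366) = -398  ⇒  (-32)·t = -32  ⇒  t = 1.

1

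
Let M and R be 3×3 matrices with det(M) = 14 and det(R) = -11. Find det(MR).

det(MR) = det(M)·det(R) = (14)·(-11) = -154

The determinant is -154.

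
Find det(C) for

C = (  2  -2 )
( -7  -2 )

-18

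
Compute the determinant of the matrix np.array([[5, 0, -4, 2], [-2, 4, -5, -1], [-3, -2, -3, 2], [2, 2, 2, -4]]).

Expand along row 1 (it has 1 zero):
  + (5) · M_11   where M_11 = det([4 -5 -1; -2 -3 2; 2 2 -4]) = 50
  + (-4) · M_13   where M_13 = det([-2 4 -1; -3 -2 2; 2 2 -4]) = -38
  − (2) · M_14   where M_14 = det([-2 4 -5; -3 -2 -3; 2 2 2]) = 6
det = (+1)·(5)·(50) + (+1)·(-4)·(-38) + (-1)·(2)·(6) = 390

390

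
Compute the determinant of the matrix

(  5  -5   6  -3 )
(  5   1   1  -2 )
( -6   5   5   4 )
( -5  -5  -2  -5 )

-2086

Expand along row 1:
  + (5) · M_11   where M_11 = det([1 1 -2; 5 5 4; -5 -2 -5]) = -42
  − (-5) · M_12   where M_12 = det([5 1 -2; -6 5 4; -5 -2 -5]) = -209
  + (6) · M_13   where M_13 = det([5 1 -2; -6 5 4; -5 -5 -5]) = -185
  − (-3) · M_14   where M_14 = det([5 1 1; -6 5 5; -5 -5 -2]) = 93
det = (+1)·(5)·(-42) + (-1)·(-5)·(-209) + (+1)·(6)·(-185) + (-1)·(-3)·(93) = -2086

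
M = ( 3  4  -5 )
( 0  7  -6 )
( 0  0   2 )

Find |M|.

M is upper triangular, so det(M) is the product of the diagonal entries:
det = (3) · (7) · (2) = 42

det(M) = 42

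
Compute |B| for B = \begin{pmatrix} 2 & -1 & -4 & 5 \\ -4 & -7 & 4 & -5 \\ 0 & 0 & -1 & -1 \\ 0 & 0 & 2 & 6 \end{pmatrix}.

B is block upper-triangular with a 2×2 block and a 2×2 block on the diagonal, so its determinant equals the product of the determinants of the diagonal blocks.
det of the 2×2 block = -18
det of the 2×2 block = -4
det = (-18)·(-4) = 72

|B| = 72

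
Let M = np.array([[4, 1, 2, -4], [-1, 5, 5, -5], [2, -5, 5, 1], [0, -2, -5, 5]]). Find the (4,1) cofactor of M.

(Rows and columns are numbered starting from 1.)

130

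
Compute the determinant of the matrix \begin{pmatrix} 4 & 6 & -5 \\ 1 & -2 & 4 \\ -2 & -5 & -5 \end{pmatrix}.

147

Expand along column 1:
  + 4 · |-2 4; -5 -5| = 4·(10 − (-20)) = 120
  − 1 · |6 -5; -5 -5| = −1·(-30 − 25) = 55
  + (-2) · |6 -5; -2 4| = (-2)·(24 − 10) = -28
Sum: (120) + (55) + (-28) = 147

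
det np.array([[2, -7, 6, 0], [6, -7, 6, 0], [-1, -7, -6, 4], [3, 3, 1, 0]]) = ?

-400

Expand along column 4 (it has 3 zeros):
  − (4) · M_34   where M_34 = det([2 -7 6; 6 -7 6; 3 3 1]) = 100
det = (-1)·(4)·(100) = -400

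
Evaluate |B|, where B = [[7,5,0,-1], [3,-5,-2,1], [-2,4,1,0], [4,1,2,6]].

262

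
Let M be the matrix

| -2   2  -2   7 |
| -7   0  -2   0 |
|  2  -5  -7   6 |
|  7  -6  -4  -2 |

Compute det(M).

det(M) = 420

Expand along row 2 (it has 2 zeros):
  − (-7) · M_21   where M_21 = det([2 -2 7; -5 -7 6; -6 -4 -2]) = 14
  − (-2) · M_23   where M_23 = det([-2 2 7; 2 -5 6; 7 -6 -2]) = 161
det = (-1)·(-7)·(14) + (-1)·(-2)·(161) = 420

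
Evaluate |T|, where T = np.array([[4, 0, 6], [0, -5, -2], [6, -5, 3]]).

|T| = 80

Expand along column 1:
  + 4 · |-5 -2; -5 3| = 4·(-15 − 10) = -100
  + 6 · |0 6; -5 -2| = 6·(0 − (-30)) = 180
Sum: (-100) + (180) = 80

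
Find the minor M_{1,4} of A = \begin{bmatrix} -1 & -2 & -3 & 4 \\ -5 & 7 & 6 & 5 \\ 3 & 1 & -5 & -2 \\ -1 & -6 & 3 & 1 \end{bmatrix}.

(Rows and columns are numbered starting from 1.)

Delete row 1 and column 4; the remaining 3×3 submatrix is [-5 7 6; 3 1 -5; -1 -6 3].
Its determinant is 5.

5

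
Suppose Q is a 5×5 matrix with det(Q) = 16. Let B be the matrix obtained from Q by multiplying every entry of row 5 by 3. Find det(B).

Scaling one row by 3 multiplies the determinant by 3.
det(B) = (3)·(16) = 48

det(B) = 48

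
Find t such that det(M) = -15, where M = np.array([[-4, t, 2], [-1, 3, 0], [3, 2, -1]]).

t = 5

Expanding along the column containing t, det(M) is linear in t: det(M) = (-1)·t + (-10).
Set (-1)·t + (-10) = -15  ⇒  (-1)·t = -5  ⇒  t = 5.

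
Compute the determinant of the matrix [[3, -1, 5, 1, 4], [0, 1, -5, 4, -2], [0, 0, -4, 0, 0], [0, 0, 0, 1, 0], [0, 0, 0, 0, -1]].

12

The matrix is upper triangular, so the determinant is the product of the diagonal entries:
det = (3) · (1) · (-4) · (1) · (-1) = 12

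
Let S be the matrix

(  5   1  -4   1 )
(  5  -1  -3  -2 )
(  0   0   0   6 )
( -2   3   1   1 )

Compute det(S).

Expand along row 3 (it has 3 zeros):
  − (6) · M_34   where M_34 = det([5 1 -4; 5 -1 -3; -2 3 1]) = -11
det = (-1)·(6)·(-11) = 66

det(S) = 66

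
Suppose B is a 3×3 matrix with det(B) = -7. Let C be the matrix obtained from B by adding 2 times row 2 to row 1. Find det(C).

Adding a multiple of one row to another leaves the determinant unchanged.
det(C) = (1)·(-7) = -7

det(C) = -7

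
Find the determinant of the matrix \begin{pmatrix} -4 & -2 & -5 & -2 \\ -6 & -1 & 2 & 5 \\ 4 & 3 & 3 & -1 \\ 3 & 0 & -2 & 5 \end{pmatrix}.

Expand along row 4 (it has 1 zero):
  − (3) · M_41   where M_41 = det([-2 -5 -2; -1 2 5; 3 3 -1]) = -18
  − (-2) · M_43   where M_43 = det([-4 -2 -2; -6 -1 5; 4 3 -1]) = 56
  + (5) · M_44   where M_44 = det([-4 -2 -5; -6 -1 2; 4 3 3]) = 54
det = (-1)·(3)·(-18) + (-1)·(-2)·(56) + (+1)·(5)·(54) = 436

The determinant is 436.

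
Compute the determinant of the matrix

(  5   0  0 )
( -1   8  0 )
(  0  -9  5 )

The determinant is 200.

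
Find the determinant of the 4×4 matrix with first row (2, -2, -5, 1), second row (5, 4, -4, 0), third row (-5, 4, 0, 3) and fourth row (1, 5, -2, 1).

The determinant is 35.

Expand along row 2 (it has 1 zero):
  − (5) · M_21   where M_21 = det([-2 -5 1; 4 0 3; 5 -2 1]) = -75
  + (4) · M_22   where M_22 = det([2 -5 1; -5 0 3; 1 -2 1]) = -18
  − (-4) · M_23   where M_23 = det([2 -2 1; -5 4 3; 1 5 1]) = -67
det = (-1)·(5)·(-75) + (+1)·(4)·(-18) + (-1)·(-4)·(-67) = 35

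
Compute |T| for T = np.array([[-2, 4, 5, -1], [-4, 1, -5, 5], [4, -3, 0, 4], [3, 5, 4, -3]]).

Expand along row 3 (it has 1 zero):
  + (4) · M_31   where M_31 = det([4 5 -1; 1 -5 5; 5 4 -3]) = 91
  − (-3) · M_32   where M_32 = det([-2 5 -1; -4 -5 5; 3 4 -3]) = 26
  − (4) · M_34   where M_34 = det([-2 4 5; -4 1 -5; 3 5 4]) = -169
det = (+1)·(4)·(91) + (-1)·(-3)·(26) + (-1)·(4)·(-169) = 1118

1118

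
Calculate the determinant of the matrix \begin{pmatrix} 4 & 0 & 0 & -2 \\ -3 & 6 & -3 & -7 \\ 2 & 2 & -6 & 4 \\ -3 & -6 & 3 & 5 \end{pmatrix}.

600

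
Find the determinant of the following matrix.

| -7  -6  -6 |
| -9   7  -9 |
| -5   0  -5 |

Expand along row 3:
  + (-5) · |-6 -6; 7 -9| = (-5)·(54 − (-42)) = -480
  + (-5) · |-7 -6; -9 7| = (-5)·(-49 − 54) = 515
Sum: (-480) + (515) = 35

35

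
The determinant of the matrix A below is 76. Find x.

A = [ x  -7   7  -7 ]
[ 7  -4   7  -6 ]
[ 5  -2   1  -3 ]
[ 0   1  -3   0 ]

x = 8

Expanding along the column containing x, det(A) is linear in x: det(A) = (-15)·x + (196).
Set (-15)·x + (196) = 76  ⇒  (-15)·x = -120  ⇒  x = 8.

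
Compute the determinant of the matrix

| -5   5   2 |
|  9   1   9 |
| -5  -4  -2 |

-367

Expand along column 1:
  + (-5) · |1 9; -4 -2| = (-5)·(-2 − (-36)) = -170
  − 9 · |5 2; -4 -2| = −9·(-10 − (-8)) = 18
  + (-5) · |5 2; 1 9| = (-5)·(45 − 2) = -215
Sum: (-170) + (18) + (-215) = -367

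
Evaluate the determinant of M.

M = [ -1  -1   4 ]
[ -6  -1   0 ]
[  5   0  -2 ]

Expand along row 2:
  − (-6) · |-1 4; 0 -2| = −(-6)·(2 − 0) = 12
  + (-1) · |-1 4; 5 -2| = (-1)·(2 − 20) = 18
Sum: (12) + (18) = 30

|M| = 30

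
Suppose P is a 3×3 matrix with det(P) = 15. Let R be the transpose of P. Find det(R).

det(Pᵀ) = det(P).
det(R) = (1)·(15) = 15

15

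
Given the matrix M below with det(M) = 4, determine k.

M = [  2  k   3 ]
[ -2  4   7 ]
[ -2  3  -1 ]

-3

Expanding along the row containing k, det(M) is linear in k: det(M) = (-16)·k + (-44).
Set (-16)·k + (-44) = 4  ⇒  (-16)·k = 48  ⇒  k = -3.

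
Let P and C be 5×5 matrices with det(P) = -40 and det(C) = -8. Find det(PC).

det(PC) = det(P)·det(C) = (-40)·(-8) = 320

The determinant is 320.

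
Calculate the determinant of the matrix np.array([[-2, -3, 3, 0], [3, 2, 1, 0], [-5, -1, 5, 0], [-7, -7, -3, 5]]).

The determinant is 295.

Expand along column 4 (it has 3 zeros):
  + (5) · M_44   where M_44 = det([-2 -3 3; 3 2 1; -5 -1 5]) = 59
det = (+1)·(5)·(59) = 295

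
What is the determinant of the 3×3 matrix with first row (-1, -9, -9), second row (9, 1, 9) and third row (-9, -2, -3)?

552

Expand along row 1:
  + (-1) · |1 9; -2 -3| = (-1)·(-3 − (-18)) = -15
  − (-9) · |9 9; -9 -3| = −(-9)·(-27 − (-81)) = 486
  + (-9) · |9 1; -9 -2| = (-9)·(-18 − (-9)) = 81
Sum: (-15) + (486) + (81) = 552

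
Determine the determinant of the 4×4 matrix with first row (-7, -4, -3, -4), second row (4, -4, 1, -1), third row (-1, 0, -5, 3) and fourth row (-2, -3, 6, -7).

-21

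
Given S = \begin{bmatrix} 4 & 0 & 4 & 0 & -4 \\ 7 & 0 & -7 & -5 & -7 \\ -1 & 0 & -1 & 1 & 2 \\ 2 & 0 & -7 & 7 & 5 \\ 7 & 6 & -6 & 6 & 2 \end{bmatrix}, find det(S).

Expand along column 2 (it has 4 zeros):
  − (6) · M_52   where M_52 = det([4 4 0 -4; 7 -7 -5 -7; -1 -1 1 2; 2 -7 7 5]) = 180
det = (-1)·(6)·(180) = -1080

|S| = -1080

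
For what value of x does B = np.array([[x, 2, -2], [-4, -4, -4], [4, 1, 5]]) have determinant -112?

6

Expanding along the column containing x, det(B) is linear in x: det(B) = (-16)·x + (-16).
Set (-16)·x + (-16) = -112  ⇒  (-16)·x = -96  ⇒  x = 6.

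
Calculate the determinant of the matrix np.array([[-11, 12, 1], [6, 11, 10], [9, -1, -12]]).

Expand along column 1:
  + (-11) · |11 10; -1 -12| = (-11)·(-132 − (-10)) = 1342
  − 6 · |12 1; -1 -12| = −6·(-144 − (-1)) = 858
  + 9 · |12 1; 11 10| = 9·(120 − 11) = 981
Sum: (1342) + (858) + (981) = 3181

3181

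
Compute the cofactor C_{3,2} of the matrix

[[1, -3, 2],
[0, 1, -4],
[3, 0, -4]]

4

Delete row 3 and column 2; the remaining 2×2 submatrix is [1 2; 0 -4].
Its determinant is 1·(-4) − 2·0 = -4.
The cofactor carries sign (−1)^(3+2) = −1, so C_{3,2} = −(-4) = 4.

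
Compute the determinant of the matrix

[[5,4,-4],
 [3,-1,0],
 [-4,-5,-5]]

161

Expand along column 3:
  + (-4) · |3 -1; -4 -5| = (-4)·(-15 − 4) = 76
  + (-5) · |5 4; 3 -1| = (-5)·(-5 − 12) = 85
Sum: (76) + (85) = 161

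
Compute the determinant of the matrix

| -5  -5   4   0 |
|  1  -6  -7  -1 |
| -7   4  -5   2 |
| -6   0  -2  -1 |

1504

Expand along row 1 (it has 1 zero):
  + (-5) · M_11   where M_11 = det([-6 -7 -1; 4 -5 2; 0 -2 -1]) = -74
  − (-5) · M_12   where M_12 = det([1 -7 -1; -7 -5 2; -6 -2 -1]) = 158
  + (4) · M_13   where M_13 = det([1 -6 -1; -7 4 2; -6 0 -1]) = 86
det = (+1)·(-5)·(-74) + (-1)·(-5)·(158) + (+1)·(4)·(86) = 1504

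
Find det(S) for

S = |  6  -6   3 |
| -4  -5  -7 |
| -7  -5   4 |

-765

Expand along column 1:
  + 6 · |-5 -7; -5 4| = 6·(-20 − 35) = -330
  − (-4) · |-6 3; -5 4| = −(-4)·(-24 − (-15)) = -36
  + (-7) · |-6 3; -5 -7| = (-7)·(42 − (-15)) = -399
Sum: (-330) + (-36) + (-399) = -765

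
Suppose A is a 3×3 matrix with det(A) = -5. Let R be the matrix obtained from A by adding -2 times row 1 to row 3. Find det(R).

-5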